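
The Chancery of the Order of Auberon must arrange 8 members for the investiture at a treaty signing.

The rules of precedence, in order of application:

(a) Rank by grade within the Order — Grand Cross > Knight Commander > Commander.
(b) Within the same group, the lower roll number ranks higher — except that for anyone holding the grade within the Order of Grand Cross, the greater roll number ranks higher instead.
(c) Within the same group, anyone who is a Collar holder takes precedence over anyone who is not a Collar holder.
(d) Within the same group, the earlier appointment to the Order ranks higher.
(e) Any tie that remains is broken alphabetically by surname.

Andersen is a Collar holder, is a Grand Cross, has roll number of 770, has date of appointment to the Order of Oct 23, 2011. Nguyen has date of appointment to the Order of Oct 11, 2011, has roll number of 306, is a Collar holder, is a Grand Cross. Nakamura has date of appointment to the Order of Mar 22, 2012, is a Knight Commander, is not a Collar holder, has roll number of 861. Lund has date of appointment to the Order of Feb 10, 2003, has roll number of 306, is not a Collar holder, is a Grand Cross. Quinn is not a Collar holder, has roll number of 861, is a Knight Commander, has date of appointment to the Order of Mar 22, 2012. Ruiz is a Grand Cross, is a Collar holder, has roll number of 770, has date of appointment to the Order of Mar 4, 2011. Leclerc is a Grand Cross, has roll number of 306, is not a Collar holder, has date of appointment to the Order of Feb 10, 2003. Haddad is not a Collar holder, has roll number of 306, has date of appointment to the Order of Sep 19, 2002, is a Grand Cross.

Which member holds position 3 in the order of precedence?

Nguyen

By grade within the Order: Ruiz, Andersen, Nguyen, Haddad, Leclerc and Lund (Grand Cross); then Nakamura and Quinn (Knight Commander).
Among Ruiz, Andersen, Nguyen, Haddad, Leclerc and Lund, by roll number (higher first) (reversed rule for this group): Ruiz and Andersen (770) before Nguyen, Haddad, Leclerc and Lund (306).
Ruiz and Andersen are each a Collar holder, so the next rule applies.
Among Ruiz and Andersen, by date of appointment to the Order (earlier first): Ruiz (Mar 4, 2011) before Andersen (Oct 23, 2011).
Among Nguyen, Haddad, Leclerc and Lund, a Collar holder before not a Collar holder: Nguyen (a Collar holder) before Haddad, Leclerc and Lund (not a Collar holder).
Among Haddad, Leclerc and Lund, by date of appointment to the Order (earlier first): Haddad (Sep 19, 2002) before Leclerc and Lund (Feb 10, 2003).
Among Leclerc and Lund, alphabetically by surname: Leclerc before Lund.
Nakamura and Quinn both have roll number 861, so the next rule applies.
Nakamura and Quinn are each not a Collar holder, so the next rule applies.
Nakamura and Quinn both have date of appointment to the Order Mar 22, 2012, so the next rule applies.
Among Nakamura and Quinn, alphabetically by surname: Nakamura before Quinn.
Order: Ruiz, Andersen, Nguyen, Haddad, Leclerc, Lund, Nakamura, Quinn.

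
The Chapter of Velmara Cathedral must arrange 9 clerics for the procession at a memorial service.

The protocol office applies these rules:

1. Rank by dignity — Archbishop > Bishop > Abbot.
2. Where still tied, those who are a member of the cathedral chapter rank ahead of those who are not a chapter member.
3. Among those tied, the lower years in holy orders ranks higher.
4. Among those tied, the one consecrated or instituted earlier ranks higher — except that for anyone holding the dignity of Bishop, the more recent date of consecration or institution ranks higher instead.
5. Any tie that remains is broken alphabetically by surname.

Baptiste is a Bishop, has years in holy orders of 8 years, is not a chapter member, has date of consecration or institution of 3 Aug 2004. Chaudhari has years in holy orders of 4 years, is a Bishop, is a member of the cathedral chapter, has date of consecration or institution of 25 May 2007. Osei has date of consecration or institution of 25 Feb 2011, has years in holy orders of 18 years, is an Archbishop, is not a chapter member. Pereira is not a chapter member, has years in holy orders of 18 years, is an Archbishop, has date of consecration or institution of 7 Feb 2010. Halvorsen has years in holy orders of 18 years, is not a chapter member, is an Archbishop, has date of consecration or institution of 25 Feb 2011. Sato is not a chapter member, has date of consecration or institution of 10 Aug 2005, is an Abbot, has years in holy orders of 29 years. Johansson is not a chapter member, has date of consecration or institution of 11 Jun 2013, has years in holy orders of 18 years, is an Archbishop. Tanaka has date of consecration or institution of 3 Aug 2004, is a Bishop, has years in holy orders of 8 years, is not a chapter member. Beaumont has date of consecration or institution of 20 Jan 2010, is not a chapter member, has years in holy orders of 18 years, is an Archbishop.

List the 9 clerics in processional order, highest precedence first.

By dignity: Beaumont, Pereira, Halvorsen, Osei and Johansson (Archbishop); then Chaudhari, Baptiste and Tanaka (Bishop); then Sato (Abbot).
Beaumont, Pereira, Halvorsen, Osei and Johansson are each not a chapter member, so the next rule applies.
Beaumont, Pereira, Halvorsen, Osei and Johansson all have years in holy orders 18 years, so the next rule applies.
Among Beaumont, Pereira, Halvorsen, Osei and Johansson, by date of consecration or institution (earlier first): Beaumont (20 Jan 2010) before Pereira (7 Feb 2010) before Halvorsen and Osei (25 Feb 2011) before Johansson (11 Jun 2013).
Among Halvorsen and Osei, alphabetically by surname: Halvorsen before Osei.
Among Chaudhari, Baptiste and Tanaka, a member of the cathedral chapter before not a chapter member: Chaudhari (a member of the cathedral chapter) before Baptiste and Tanaka (not a chapter member).
Baptiste and Tanaka both have years in holy orders 8 years, so the next rule applies.
Baptiste and Tanaka both have date of consecration or institution 3 Aug 2004, so the next rule applies.
Among Baptiste and Tanaka, alphabetically by surname: Baptiste before Tanaka.
Full order: Beaumont, Pereira, Halvorsen, Osei, Johansson, Chaudhari, Baptiste, Tanaka, Sato.

Beaumont, Pereira, Halvorsen, Osei, Johansson, Chaudhari, Baptiste, Tanaka, Sato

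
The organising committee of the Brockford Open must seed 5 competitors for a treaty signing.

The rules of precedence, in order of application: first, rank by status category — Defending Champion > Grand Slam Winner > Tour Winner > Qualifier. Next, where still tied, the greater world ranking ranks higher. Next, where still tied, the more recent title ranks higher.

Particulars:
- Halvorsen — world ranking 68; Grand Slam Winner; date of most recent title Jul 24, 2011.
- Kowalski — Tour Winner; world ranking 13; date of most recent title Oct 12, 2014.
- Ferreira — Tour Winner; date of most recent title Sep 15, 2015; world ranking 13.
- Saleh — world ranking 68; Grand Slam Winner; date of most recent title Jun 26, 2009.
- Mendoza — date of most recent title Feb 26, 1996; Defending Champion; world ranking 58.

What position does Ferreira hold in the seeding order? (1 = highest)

By status category: Mendoza (Defending Champion); then Halvorsen and Saleh (Grand Slam Winner); then Ferreira and Kowalski (Tour Winner).
Halvorsen and Saleh both have world ranking 68, so the next rule applies.
Among Halvorsen and Saleh, by date of most recent title (later first): Halvorsen (Jul 24, 2011) before Saleh (Jun 26, 2009).
Ferreira and Kowalski both have world ranking 13, so the next rule applies.
Among Ferreira and Kowalski, by date of most recent title (later first): Ferreira (Sep 15, 2015) before Kowalski (Oct 12, 2014).
Order: Mendoza, Halvorsen, Saleh, Ferreira, Kowalski. So position 4.

4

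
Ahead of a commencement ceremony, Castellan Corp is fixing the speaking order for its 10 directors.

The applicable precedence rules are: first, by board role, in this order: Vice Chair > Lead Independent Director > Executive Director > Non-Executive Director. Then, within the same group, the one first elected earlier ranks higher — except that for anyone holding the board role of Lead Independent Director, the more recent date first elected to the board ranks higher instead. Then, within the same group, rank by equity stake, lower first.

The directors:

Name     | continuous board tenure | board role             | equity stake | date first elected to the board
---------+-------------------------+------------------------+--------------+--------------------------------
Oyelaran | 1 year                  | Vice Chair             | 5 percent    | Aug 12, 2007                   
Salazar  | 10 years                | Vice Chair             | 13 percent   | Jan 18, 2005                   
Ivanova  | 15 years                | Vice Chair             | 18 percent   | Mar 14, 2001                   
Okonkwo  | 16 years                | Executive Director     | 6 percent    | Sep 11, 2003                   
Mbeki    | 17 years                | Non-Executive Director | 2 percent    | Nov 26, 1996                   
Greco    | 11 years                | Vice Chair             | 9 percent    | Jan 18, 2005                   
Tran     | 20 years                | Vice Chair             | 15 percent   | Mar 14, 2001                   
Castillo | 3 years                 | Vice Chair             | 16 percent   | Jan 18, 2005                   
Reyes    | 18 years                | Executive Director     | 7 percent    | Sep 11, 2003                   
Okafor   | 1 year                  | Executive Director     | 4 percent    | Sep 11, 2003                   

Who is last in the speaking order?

Mbeki

By board role: Tran, Ivanova, Greco, Salazar, Castillo and Oyelaran (Vice Chair); then Okafor, Okonkwo and Reyes (Executive Director); then Mbeki (Non-Executive Director).
Among Tran, Ivanova, Greco, Salazar, Castillo and Oyelaran, by date first elected to the board (earlier first): Tran and Ivanova (Mar 14, 2001) before Greco, Salazar and Castillo (Jan 18, 2005) before Oyelaran (Aug 12, 2007).
Among Tran and Ivanova, by equity stake (lower first): Tran (15 percent) before Ivanova (18 percent).
Among Greco, Salazar and Castillo, by equity stake (lower first): Greco (9 percent) before Salazar (13 percent) before Castillo (16 percent).
Okafor, Okonkwo and Reyes all have date first elected to the board Sep 11, 2003, so the next rule applies.
Among Okafor, Okonkwo and Reyes, by equity stake (lower first): Okafor (4 percent) before Okonkwo (6 percent) before Reyes (7 percent).
Order: Tran, Ivanova, Greco, Salazar, Castillo, Oyelaran, Okafor, Okonkwo, Reyes, Mbeki.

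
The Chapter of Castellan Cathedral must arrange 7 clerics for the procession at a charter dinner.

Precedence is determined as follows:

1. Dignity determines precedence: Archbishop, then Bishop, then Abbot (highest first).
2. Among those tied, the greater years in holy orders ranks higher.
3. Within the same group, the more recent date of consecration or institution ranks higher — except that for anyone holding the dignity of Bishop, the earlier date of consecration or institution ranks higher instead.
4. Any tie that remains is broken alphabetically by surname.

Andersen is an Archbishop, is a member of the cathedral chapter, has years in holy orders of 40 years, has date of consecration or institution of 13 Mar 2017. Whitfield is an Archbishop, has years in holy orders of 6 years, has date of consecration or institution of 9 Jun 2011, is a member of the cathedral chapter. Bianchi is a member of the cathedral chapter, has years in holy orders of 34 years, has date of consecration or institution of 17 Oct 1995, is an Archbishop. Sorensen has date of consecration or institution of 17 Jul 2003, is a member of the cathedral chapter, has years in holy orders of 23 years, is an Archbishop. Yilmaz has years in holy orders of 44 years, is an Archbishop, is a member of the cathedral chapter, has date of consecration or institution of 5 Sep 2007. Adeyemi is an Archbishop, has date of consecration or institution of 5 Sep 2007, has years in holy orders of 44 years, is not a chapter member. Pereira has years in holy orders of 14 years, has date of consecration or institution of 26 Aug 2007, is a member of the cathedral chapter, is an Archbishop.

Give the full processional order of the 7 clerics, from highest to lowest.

By dignity: Adeyemi, Yilmaz, Andersen, Bianchi, Sorensen, Pereira and Whitfield (Archbishop).
Among Adeyemi, Yilmaz, Andersen, Bianchi, Sorensen, Pereira and Whitfield, by years in holy orders (higher first): Adeyemi and Yilmaz (44 years) before Andersen (40 years) before Bianchi (34 years) before Sorensen (23 years) before Pereira (14 years) before Whitfield (6 years).
Adeyemi and Yilmaz both have date of consecration or institution 5 Sep 2007, so the next rule applies.
Among Adeyemi and Yilmaz, alphabetically by surname: Adeyemi before Yilmaz.
Full order: Adeyemi, Yilmaz, Andersen, Bianchi, Sorensen, Pereira, Whitfield.

Adeyemi, Yilmaz, Andersen, Bianchi, Sorensen, Pereira, Whitfield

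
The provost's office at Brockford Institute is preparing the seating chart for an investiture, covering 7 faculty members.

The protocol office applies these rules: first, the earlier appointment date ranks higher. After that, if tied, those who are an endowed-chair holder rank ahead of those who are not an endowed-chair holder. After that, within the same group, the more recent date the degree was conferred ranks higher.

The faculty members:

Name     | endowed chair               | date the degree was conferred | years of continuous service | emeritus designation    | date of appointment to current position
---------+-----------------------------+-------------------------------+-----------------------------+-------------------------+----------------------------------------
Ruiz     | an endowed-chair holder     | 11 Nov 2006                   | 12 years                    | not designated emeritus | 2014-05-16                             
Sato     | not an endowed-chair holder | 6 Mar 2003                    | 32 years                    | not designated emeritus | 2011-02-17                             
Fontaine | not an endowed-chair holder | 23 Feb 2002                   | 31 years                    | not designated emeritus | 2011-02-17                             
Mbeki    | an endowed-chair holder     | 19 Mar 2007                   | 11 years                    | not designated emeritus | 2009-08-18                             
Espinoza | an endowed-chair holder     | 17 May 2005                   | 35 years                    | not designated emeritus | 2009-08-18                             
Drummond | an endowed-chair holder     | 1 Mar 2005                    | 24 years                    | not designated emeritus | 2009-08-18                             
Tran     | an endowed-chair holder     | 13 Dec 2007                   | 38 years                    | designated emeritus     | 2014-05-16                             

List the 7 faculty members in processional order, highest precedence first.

Mbeki, Espinoza, Drummond, Sato, Fontaine, Tran, Ruiz

By date of appointment to current position (earlier first): Mbeki, Espinoza and Drummond (each 2009-08-18); then Sato and Fontaine (both 2011-02-17); then Tran and Ruiz (both 2014-05-16).
Mbeki, Espinoza and Drummond are each an endowed-chair holder, so the next rule applies.
Among Mbeki, Espinoza and Drummond, by date the degree was conferred (later first): Mbeki (19 Mar 2007) before Espinoza (17 May 2005) before Drummond (1 Mar 2005).
Sato and Fontaine are each not an endowed-chair holder, so the next rule applies.
Among Sato and Fontaine, by date the degree was conferred (later first): Sato (6 Mar 2003) before Fontaine (23 Feb 2002).
Tran and Ruiz are each an endowed-chair holder, so the next rule applies.
Among Tran and Ruiz, by date the degree was conferred (later first): Tran (13 Dec 2007) before Ruiz (11 Nov 2006).
Full order: Mbeki, Espinoza, Drummond, Sato, Fontaine, Tran, Ruiz.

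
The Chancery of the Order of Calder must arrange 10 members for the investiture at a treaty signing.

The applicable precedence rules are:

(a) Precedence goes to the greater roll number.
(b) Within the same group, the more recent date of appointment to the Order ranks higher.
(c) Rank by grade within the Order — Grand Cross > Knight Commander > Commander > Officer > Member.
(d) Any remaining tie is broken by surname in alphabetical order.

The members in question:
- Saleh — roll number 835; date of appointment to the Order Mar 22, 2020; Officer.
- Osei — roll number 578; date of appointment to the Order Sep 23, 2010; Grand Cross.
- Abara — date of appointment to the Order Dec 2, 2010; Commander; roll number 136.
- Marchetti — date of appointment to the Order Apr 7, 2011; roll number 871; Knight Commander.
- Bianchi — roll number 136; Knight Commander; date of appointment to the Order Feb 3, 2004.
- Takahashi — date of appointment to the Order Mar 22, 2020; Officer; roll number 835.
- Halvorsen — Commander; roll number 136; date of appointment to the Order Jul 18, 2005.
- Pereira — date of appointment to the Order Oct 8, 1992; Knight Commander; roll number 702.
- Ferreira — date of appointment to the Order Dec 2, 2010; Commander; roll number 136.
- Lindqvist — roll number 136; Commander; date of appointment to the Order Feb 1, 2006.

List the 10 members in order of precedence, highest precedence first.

By roll number (higher first): Marchetti (871); then Saleh and Takahashi (both 835); then Pereira (702); then Osei (578); then Abara, Ferreira, Lindqvist, Halvorsen and Bianchi (each 136).
Saleh and Takahashi both have date of appointment to the Order Mar 22, 2020, so the next rule applies.
Saleh and Takahashi are each Officer, so the next rule applies.
Among Saleh and Takahashi, alphabetically by surname: Saleh before Takahashi.
Among Abara, Ferreira, Lindqvist, Halvorsen and Bianchi, by date of appointment to the Order (later first): Abara and Ferreira (Dec 2, 2010) before Lindqvist (Feb 1, 2006) before Halvorsen (Jul 18, 2005) before Bianchi (Feb 3, 2004).
Abara and Ferreira are each Commander, so the next rule applies.
Among Abara and Ferreira, alphabetically by surname: Abara before Ferreira.
Full order: Marchetti, Saleh, Takahashi, Pereira, Osei, Abara, Ferreira, Lindqvist, Halvorsen, Bianchi.

Marchetti, Saleh, Takahashi, Pereira, Osei, Abara, Ferreira, Lindqvist, Halvorsen, Bianchi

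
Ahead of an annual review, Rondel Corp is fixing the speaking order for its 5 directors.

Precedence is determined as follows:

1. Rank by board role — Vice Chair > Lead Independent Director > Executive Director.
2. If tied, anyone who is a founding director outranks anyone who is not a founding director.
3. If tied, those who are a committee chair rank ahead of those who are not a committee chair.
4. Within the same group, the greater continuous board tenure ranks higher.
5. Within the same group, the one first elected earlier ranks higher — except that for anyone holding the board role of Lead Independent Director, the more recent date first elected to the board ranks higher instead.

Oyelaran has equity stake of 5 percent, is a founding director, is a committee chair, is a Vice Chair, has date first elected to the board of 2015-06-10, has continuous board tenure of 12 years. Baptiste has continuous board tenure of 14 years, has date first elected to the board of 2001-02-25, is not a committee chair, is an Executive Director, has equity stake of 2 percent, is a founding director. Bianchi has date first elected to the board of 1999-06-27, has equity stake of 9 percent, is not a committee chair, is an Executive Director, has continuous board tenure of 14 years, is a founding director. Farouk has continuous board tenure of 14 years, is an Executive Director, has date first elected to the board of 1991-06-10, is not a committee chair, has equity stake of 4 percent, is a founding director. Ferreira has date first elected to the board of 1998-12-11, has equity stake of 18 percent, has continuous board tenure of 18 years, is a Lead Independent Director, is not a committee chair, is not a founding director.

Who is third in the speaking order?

Farouk

By board role: Oyelaran (Vice Chair); then Ferreira (Lead Independent Director); then Farouk, Bianchi and Baptiste (Executive Director).
Farouk, Bianchi and Baptiste are each a founding director, so the next rule applies.
Farouk, Bianchi and Baptiste are each not a committee chair, so the next rule applies.
Farouk, Bianchi and Baptiste all have continuous board tenure 14 years, so the next rule applies.
Among Farouk, Bianchi and Baptiste, by date first elected to the board (earlier first): Farouk (1991-06-10) before Bianchi (1999-06-27) before Baptiste (2001-02-25).
Order: Oyelaran, Ferreira, Farouk, Bianchi, Baptiste.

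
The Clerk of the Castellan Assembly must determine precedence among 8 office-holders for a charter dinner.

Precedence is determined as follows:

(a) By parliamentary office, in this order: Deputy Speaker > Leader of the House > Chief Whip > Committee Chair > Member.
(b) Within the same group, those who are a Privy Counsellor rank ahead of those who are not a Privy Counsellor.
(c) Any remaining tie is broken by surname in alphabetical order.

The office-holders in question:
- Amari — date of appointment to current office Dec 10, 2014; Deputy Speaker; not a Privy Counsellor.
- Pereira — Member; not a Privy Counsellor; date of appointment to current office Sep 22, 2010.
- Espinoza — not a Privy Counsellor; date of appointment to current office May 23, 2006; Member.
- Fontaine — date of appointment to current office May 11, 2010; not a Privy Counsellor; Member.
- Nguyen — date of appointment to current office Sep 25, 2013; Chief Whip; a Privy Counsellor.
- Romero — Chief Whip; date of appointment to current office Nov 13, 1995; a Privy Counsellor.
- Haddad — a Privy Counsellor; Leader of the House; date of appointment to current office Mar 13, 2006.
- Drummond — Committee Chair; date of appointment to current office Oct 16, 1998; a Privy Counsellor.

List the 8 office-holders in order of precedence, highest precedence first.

By parliamentary office: Amari (Deputy Speaker); then Haddad (Leader of the House); then Nguyen and Romero (Chief Whip); then Drummond (Committee Chair); then Espinoza, Fontaine and Pereira (Member).
Nguyen and Romero are each a Privy Counsellor, so the next rule applies.
Among Nguyen and Romero, alphabetically by surname: Nguyen before Romero.
Espinoza, Fontaine and Pereira are each not a Privy Counsellor, so the next rule applies.
Among Espinoza, Fontaine and Pereira, alphabetically by surname: Espinoza before Fontaine before Pereira.
Full order: Amari, Haddad, Nguyen, Romero, Drummond, Espinoza, Fontaine, Pereira.

Amari, Haddad, Nguyen, Romero, Drummond, Espinoza, Fontaine, Pereira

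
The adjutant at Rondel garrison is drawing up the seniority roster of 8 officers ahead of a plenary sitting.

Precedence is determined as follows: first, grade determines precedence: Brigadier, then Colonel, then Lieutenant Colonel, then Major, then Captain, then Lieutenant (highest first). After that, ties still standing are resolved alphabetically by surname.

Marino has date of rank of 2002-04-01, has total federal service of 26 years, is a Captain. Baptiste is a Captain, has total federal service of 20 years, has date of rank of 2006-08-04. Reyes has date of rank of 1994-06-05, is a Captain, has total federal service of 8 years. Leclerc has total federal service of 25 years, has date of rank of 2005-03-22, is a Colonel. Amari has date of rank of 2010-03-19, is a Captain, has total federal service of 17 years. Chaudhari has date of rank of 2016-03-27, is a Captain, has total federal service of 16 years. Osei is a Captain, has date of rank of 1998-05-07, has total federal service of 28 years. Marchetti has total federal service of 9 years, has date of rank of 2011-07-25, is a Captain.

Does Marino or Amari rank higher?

By grade: Leclerc (Colonel); then Amari, Baptiste, Chaudhari, Marchetti, Marino, Osei and Reyes (Captain).
Among Amari, Baptiste, Chaudhari, Marchetti, Marino, Osei and Reyes, alphabetically by surname: Amari before Baptiste before Chaudhari before Marchetti before Marino before Osei before Reyes.
So Amari takes precedence.

Amari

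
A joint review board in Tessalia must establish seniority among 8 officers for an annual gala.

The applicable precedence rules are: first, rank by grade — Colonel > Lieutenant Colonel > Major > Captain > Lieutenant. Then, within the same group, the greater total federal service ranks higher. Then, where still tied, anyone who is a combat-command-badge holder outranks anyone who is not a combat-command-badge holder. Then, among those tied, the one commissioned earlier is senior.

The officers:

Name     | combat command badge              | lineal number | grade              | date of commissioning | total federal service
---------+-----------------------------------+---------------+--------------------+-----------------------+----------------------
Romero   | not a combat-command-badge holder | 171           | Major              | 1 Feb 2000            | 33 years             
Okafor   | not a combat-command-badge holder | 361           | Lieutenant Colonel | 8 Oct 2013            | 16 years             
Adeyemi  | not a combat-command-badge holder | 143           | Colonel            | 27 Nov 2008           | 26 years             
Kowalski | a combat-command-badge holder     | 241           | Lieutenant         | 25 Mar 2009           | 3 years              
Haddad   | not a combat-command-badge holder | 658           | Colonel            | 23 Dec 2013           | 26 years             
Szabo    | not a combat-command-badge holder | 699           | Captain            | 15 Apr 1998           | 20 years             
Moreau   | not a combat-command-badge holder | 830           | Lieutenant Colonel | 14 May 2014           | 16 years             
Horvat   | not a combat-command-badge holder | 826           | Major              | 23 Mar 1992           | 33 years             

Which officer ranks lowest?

Kowalski

By grade: Adeyemi and Haddad (Colonel); then Okafor and Moreau (Lieutenant Colonel); then Horvat and Romero (Major); then Szabo (Captain); then Kowalski (Lieutenant).
Adeyemi and Haddad both have total federal service 26 years, so the next rule applies.
Adeyemi and Haddad are each not a combat-command-badge holder, so the next rule applies.
Among Adeyemi and Haddad, by date of commissioning (earlier first): Adeyemi (27 Nov 2008) before Haddad (23 Dec 2013).
Okafor and Moreau both have total federal service 16 years, so the next rule applies.
Okafor and Moreau are each not a combat-command-badge holder, so the next rule applies.
Among Okafor and Moreau, by date of commissioning (earlier first): Okafor (8 Oct 2013) before Moreau (14 May 2014).
Horvat and Romero both have total federal service 33 years, so the next rule applies.
Horvat and Romero are each not a combat-command-badge holder, so the next rule applies.
Among Horvat and Romero, by date of commissioning (earlier first): Horvat (23 Mar 1992) before Romero (1 Feb 2000).
Order: Adeyemi, Haddad, Okafor, Moreau, Horvat, Romero, Szabo, Kowalski.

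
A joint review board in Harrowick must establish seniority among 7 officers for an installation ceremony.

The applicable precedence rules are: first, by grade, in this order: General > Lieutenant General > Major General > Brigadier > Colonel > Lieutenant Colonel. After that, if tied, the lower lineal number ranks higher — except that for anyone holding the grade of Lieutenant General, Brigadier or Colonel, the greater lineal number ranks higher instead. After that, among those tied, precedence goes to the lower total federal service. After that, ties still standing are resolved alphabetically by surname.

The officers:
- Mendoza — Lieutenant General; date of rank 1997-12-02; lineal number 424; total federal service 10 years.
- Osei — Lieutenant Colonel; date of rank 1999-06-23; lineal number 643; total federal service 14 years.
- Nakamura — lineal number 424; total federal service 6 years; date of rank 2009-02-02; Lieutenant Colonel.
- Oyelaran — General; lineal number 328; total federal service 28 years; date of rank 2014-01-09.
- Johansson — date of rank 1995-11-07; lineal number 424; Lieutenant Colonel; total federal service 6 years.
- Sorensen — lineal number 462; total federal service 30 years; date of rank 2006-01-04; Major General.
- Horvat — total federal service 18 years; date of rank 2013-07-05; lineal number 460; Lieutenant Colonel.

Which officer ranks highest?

Oyelaran

By grade: Oyelaran (General); then Mendoza (Lieutenant General); then Sorensen (Major General); then Johansson, Nakamura, Horvat and Osei (Lieutenant Colonel).
Among Johansson, Nakamura, Horvat and Osei, by lineal number (lower first): Johansson and Nakamura (424) before Horvat (460) before Osei (643).
Johansson and Nakamura both have total federal service 6 years, so the next rule applies.
Among Johansson and Nakamura, alphabetically by surname: Johansson before Nakamura.
Order: Oyelaran, Mendoza, Sorensen, Johansson, Nakamura, Horvat, Osei.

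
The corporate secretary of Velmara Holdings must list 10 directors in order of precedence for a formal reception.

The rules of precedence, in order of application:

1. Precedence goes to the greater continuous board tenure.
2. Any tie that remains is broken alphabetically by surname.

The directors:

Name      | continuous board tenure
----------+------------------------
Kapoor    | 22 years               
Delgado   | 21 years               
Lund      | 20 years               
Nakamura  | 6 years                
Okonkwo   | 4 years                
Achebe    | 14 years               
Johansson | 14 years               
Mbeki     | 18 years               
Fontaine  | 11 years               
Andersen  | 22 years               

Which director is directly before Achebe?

Mbeki

By continuous board tenure (higher first): Andersen and Kapoor (both 22 years); then Delgado (21 years); then Lund (20 years); then Mbeki (18 years); then Achebe and Johansson (both 14 years); then Fontaine (11 years); then Nakamura (6 years); then Okonkwo (4 years).
Among Andersen and Kapoor, alphabetically by surname: Andersen before Kapoor.
Among Achebe and Johansson, alphabetically by surname: Achebe before Johansson.
Order: Andersen, Kapoor, Delgado, Lund, Mbeki, Achebe, Johansson, Fontaine, Nakamura, Okonkwo.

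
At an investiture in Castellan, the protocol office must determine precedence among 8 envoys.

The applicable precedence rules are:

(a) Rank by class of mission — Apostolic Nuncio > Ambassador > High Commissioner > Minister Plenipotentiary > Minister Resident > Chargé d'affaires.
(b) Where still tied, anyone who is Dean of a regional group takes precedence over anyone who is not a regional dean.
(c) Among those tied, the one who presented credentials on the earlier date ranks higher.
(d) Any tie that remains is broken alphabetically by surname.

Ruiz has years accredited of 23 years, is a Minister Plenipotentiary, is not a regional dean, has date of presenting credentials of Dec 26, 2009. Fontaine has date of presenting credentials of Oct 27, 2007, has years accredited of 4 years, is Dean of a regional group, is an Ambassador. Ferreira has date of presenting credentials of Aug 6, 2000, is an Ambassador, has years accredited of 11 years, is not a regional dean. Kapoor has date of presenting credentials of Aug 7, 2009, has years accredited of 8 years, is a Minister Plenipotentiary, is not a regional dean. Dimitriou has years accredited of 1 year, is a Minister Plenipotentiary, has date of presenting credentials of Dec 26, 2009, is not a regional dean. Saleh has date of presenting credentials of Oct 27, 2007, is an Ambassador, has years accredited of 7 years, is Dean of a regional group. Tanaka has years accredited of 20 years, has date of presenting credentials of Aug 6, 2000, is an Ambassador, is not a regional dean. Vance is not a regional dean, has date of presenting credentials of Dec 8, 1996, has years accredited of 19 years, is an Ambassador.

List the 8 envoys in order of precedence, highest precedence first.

By class of mission: Fontaine, Saleh, Vance, Ferreira and Tanaka (Ambassador); then Kapoor, Dimitriou and Ruiz (Minister Plenipotentiary).
Among Fontaine, Saleh, Vance, Ferreira and Tanaka, Dean of a regional group before not a regional dean: Fontaine and Saleh (Dean of a regional group) before Vance, Ferreira and Tanaka (not a regional dean).
Fontaine and Saleh both have date of presenting credentials Oct 27, 2007, so the next rule applies.
Among Fontaine and Saleh, alphabetically by surname: Fontaine before Saleh.
Among Vance, Ferreira and Tanaka, by date of presenting credentials (earlier first): Vance (Dec 8, 1996) before Ferreira and Tanaka (Aug 6, 2000).
Among Ferreira and Tanaka, alphabetically by surname: Ferreira before Tanaka.
Kapoor, Dimitriou and Ruiz are each not a regional dean, so the next rule applies.
Among Kapoor, Dimitriou and Ruiz, by date of presenting credentials (earlier first): Kapoor (Aug 7, 2009) before Dimitriou and Ruiz (Dec 26, 2009).
Among Dimitriou and Ruiz, alphabetically by surname: Dimitriou before Ruiz.
Full order: Fontaine, Saleh, Vance, Ferreira, Tanaka, Kapoor, Dimitriou, Ruiz.

Fontaine, Saleh, Vance, Ferreira, Tanaka, Kapoor, Dimitriou, Ruiz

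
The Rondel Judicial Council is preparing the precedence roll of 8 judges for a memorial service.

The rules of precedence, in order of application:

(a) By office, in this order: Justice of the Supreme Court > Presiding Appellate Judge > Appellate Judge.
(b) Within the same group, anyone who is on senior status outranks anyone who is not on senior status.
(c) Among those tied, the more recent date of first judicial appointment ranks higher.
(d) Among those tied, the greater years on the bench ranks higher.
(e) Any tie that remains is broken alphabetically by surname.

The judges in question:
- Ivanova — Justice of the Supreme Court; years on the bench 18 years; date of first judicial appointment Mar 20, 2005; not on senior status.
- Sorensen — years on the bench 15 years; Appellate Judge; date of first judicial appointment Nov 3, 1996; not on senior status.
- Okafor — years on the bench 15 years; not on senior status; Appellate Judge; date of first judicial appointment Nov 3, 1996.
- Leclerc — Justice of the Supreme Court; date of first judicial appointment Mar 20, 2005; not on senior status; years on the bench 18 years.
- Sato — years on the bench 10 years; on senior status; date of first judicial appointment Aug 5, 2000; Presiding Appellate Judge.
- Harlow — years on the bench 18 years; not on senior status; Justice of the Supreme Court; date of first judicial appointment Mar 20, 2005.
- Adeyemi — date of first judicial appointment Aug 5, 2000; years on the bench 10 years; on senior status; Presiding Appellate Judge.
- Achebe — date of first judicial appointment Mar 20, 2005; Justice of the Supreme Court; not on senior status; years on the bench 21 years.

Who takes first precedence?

By office: Achebe, Harlow, Ivanova and Leclerc (Justice of the Supreme Court); then Adeyemi and Sato (Presiding Appellate Judge); then Okafor and Sorensen (Appellate Judge).
Achebe, Harlow, Ivanova and Leclerc are each not on senior status, so the next rule applies.
Achebe, Harlow, Ivanova and Leclerc all have date of first judicial appointment Mar 20, 2005, so the next rule applies.
Among Achebe, Harlow, Ivanova and Leclerc, by years on the bench (higher first): Achebe (21 years) before Harlow, Ivanova and Leclerc (18 years).
Among Harlow, Ivanova and Leclerc, alphabetically by surname: Harlow before Ivanova before Leclerc.
Adeyemi and Sato are each on senior status, so the next rule applies.
Adeyemi and Sato both have date of first judicial appointment Aug 5, 2000, so the next rule applies.
Adeyemi and Sato both have years on the bench 10 years, so the next rule applies.
Among Adeyemi and Sato, alphabetically by surname: Adeyemi before Sato.
Okafor and Sorensen are each not on senior status, so the next rule applies.
Okafor and Sorensen both have date of first judicial appointment Nov 3, 1996, so the next rule applies.
Okafor and Sorensen both have years on the bench 15 years, so the next rule applies.
Among Okafor and Sorensen, alphabetically by surname: Okafor before Sorensen.
Order: Achebe, Harlow, Ivanova, Leclerc, Adeyemi, Sato, Okafor, Sorensen.

Achebe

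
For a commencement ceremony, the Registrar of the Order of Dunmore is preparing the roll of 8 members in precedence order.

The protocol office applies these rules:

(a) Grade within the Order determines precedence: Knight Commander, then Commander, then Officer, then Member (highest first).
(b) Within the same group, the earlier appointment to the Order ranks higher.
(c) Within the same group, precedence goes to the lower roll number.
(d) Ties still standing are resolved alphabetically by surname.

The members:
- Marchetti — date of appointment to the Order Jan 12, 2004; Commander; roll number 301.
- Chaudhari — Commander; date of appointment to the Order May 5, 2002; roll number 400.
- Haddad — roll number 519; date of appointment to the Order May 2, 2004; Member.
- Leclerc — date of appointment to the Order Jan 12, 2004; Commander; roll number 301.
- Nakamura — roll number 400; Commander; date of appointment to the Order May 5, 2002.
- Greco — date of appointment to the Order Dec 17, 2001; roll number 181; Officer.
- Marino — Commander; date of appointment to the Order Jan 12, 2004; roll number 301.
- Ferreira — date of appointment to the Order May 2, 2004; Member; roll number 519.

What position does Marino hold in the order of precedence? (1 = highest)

5

By grade within the Order: Chaudhari, Nakamura, Leclerc, Marchetti and Marino (Commander); then Greco (Officer); then Ferreira and Haddad (Member).
Among Chaudhari, Nakamura, Leclerc, Marchetti and Marino, by date of appointment to the Order (earlier first): Chaudhari and Nakamura (May 5, 2002) before Leclerc, Marchetti and Marino (Jan 12, 2004).
Chaudhari and Nakamura both have roll number 400, so the next rule applies.
Among Chaudhari and Nakamura, alphabetically by surname: Chaudhari before Nakamura.
Leclerc, Marchetti and Marino all have roll number 301, so the next rule applies.
Among Leclerc, Marchetti and Marino, alphabetically by surname: Leclerc before Marchetti before Marino.
Ferreira and Haddad both have date of appointment to the Order May 2, 2004, so the next rule applies.
Ferreira and Haddad both have roll number 519, so the next rule applies.
Among Ferreira and Haddad, alphabetically by surname: Ferreira before Haddad.
Order: Chaudhari, Nakamura, Leclerc, Marchetti, Marino, Greco, Ferreira, Haddad. So position 5.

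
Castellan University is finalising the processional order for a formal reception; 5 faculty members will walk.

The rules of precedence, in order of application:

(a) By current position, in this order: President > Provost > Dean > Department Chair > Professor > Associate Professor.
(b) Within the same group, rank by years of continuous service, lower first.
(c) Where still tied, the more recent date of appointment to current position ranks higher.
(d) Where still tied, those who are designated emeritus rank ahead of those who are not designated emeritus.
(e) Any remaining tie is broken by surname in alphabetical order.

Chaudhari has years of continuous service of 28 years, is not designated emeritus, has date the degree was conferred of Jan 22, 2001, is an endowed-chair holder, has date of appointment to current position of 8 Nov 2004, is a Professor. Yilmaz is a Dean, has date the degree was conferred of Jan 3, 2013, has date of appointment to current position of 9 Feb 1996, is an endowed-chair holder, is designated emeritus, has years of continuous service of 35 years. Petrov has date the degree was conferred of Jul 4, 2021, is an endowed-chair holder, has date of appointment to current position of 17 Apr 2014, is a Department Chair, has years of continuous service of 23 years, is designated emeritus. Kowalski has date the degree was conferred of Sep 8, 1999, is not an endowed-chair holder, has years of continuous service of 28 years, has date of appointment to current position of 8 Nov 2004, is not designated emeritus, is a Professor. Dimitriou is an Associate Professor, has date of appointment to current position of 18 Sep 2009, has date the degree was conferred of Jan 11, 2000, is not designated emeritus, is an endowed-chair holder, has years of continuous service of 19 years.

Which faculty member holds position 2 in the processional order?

Petrov

By current position: Yilmaz (Dean); then Petrov (Department Chair); then Chaudhari and Kowalski (Professor); then Dimitriou (Associate Professor).
Chaudhari and Kowalski both have years of continuous service 28 years, so the next rule applies.
Chaudhari and Kowalski both have date of appointment to current position 8 Nov 2004, so the next rule applies.
Chaudhari and Kowalski are each not designated emeritus, so the next rule applies.
Among Chaudhari and Kowalski, alphabetically by surname: Chaudhari before Kowalski.
Order: Yilmaz, Petrov, Chaudhari, Kowalski, Dimitriou.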